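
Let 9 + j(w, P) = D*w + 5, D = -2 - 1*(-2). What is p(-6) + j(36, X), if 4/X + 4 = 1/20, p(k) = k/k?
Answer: -3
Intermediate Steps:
D = 0 (D = -2 + 2 = 0)
p(k) = 1
X = -80/79 (X = 4/(-4 + 1/20) = 4/(-79/20) = 4*(-20/79) = -80/79 ≈ -1.0127)
j(w, P) = -4 (j(w, P) = -9 + (0*w + 5) = -9 + (0 + 5) = -9 + 5 = -4)
p(-6) + j(36, X) = 1 - 4 = -3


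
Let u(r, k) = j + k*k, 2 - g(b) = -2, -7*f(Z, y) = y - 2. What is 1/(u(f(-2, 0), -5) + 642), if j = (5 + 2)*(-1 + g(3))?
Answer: 1/688 ≈ 0.0014535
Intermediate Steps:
f(Z, y) = 2/7 - y/7 (f(Z, y) = -(y - 2)/7 = -(-2 + y)/7 = 2/7 - y/7)
g(b) = 4 (g(b) = 2 - 1*(-2) = 2 + 2 = 4)
j = 21 (j = (5 + 2)*(-1 + 4) = 7*3 = 21)
u(r, k) = 21 + k² (u(r, k) = 21 + k*k = 21 + k²)
1/(u(f(-2, 0), -5) + 642) = 1/((21 + (-5)²) + 642) = 1/((21 + 25) + 642) = 1/(46 + 642) = 1/688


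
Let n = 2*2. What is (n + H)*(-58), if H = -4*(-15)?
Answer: -3712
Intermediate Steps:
n = 4
H = 60
(n + H)*(-58) = (4 + 60)*(-58) = 64*(-58) = -3712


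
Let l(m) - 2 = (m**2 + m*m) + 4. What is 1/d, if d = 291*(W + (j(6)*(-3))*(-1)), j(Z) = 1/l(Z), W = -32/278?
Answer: -3614/80607 ≈ -0.044835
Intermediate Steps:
W = -16/139 (W = -32*1/278 = -16/139 ≈ -0.11511)
l(m) = 6 + 2*m**2 (l(m) = 2 + ((m**2 + m*m) + 4) = 2 + ((m**2 + m**2) + 4) = 2 + (2*m**2 + 4) = 2 + (4 + 2*m**2) = 6 + 2*m**2)
j(Z) = 1/(6 + 2*Z**2)
d = -80607/3614 (d = 291*(-16/139 + ((1/(2*(3 + 6**2)))*(-3))*(-1)) = 291*(-16/139 + ((1/(2*(3 + 36)))*(-3))*(-1)) = 291*(-16/139 + (((1/2)/39)*(-3))*(-1)) = 291*(-16/139 + (((1/2)*(1/39))*(-3))*(-1)) = 291*(-16/139 + ((1/78)*(-3))*(-1)) = 291*(-16/139 - 1/26*(-1)) = 291*(-16/139 + 1/26) = 291*(-277/3614) = -80607/3614 ≈ -22.304)
1/d = 1/(-80607/3614) = -3614/80607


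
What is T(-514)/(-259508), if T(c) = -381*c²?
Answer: 25164669/64877 ≈ 387.88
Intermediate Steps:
T(-514)/(-259508) = -381*(-514)²/(-259508) = -381*264196*(-1/259508) = -100658676*(-1/259508) = 25164669/64877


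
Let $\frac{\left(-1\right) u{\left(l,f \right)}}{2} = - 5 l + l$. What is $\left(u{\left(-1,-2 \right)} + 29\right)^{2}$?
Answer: $441$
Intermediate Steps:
$u{\left(l,f \right)} = 8 l$ ($u{\left(l,f \right)} = - 2 \left(- 5 l + l\right) = - 2 \left(- 4 l\right) = 8 l$)
$\left(u{\left(-1,-2 \right)} + 29\right)^{2} = \left(8 \left(-1\right) + 29\right)^{2} = \left(-8 + 29\right)^{2} = 21^{2} = 441$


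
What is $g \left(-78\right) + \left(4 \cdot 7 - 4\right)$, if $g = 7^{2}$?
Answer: $-3798$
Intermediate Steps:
$g = 49$
$g \left(-78\right) + \left(4 \cdot 7 - 4\right) = 49 \left(-78\right) + \left(4 \cdot 7 - 4\right) = -3822 + \left(28 - 4\right) = -3822 + 24 = -3798$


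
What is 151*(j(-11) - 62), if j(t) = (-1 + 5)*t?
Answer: -16006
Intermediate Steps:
j(t) = 4*t
151*(j(-11) - 62) = 151*(4*(-11) - 62) = 151*(-44 - 62) = 151*(-106) = -16006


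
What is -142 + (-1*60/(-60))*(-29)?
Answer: -171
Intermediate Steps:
-142 + (-1*60/(-60))*(-29) = -142 - 60*(-1/60)*(-29) = -142 + 1*(-29) = -142 - 29 = -171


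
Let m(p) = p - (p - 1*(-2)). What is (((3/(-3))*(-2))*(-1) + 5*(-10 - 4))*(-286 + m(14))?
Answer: 20736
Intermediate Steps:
m(p) = -2 (m(p) = p - (p + 2) = p - (2 + p) = p + (-2 - p) = -2)
(((3/(-3))*(-2))*(-1) + 5*(-10 - 4))*(-286 + m(14)) = (((3/(-3))*(-2))*(-1) + 5*(-10 - 4))*(-286 - 2) = (((3*(-⅓))*(-2))*(-1) + 5*(-14))*(-288) = (-1*(-2)*(-1) - 70)*(-288) = (2*(-1) - 70)*(-288) = (-2 - 70)*(-288) = -72*(-288) = 20736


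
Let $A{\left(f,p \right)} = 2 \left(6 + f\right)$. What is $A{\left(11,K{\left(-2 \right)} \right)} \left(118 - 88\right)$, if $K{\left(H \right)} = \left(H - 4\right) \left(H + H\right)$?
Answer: $1020$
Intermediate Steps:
$K{\left(H \right)} = 2 H \left(-4 + H\right)$ ($K{\left(H \right)} = \left(-4 + H\right) 2 H = 2 H \left(-4 + H\right)$)
$A{\left(f,p \right)} = 12 + 2 f$
$A{\left(11,K{\left(-2 \right)} \right)} \left(118 - 88\right) = \left(12 + 2 \cdot 11\right) \left(118 - 88\right) = \left(12 + 22\right) 30 = 34 \cdot 30 = 1020$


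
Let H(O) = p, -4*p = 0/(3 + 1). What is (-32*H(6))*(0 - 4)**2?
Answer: 0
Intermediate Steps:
p = 0 (p = -0/(3 + 1) = -0/4 = -1/4*0 = 0)
H(O) = 0
(-32*H(6))*(0 - 4)**2 = (-32*0)*(0 - 4)**2 = 0*(-4)**2 = 0*16 = 0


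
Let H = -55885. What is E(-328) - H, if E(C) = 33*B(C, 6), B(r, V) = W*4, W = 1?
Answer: 56017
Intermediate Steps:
B(r, V) = 4 (B(r, V) = 1*4 = 4)
E(C) = 132 (E(C) = 33*4 = 132)
E(-328) - H = 132 - 1*(-55885) = 132 + 55885 = 56017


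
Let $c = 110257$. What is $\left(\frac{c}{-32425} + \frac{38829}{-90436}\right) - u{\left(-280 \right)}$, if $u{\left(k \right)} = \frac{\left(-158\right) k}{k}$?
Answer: $\frac{452086961023}{2932387300} \approx 154.17$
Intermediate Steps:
$u{\left(k \right)} = -158$
$\left(\frac{c}{-32425} + \frac{38829}{-90436}\right) - u{\left(-280 \right)} = \left(\frac{110257}{-32425} + \frac{38829}{-90436}\right) - -158 = \left(110257 \left(- \frac{1}{32425}\right) + 38829 \left(- \frac{1}{90436}\right)\right) + 158 = \left(- \frac{110257}{32425} - \frac{38829}{90436}\right) + 158 = - \frac{11230232377}{2932387300} + 158 = \frac{452086961023}{2932387300}$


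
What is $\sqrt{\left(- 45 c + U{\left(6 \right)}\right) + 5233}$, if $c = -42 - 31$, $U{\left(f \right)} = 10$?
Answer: $4 \sqrt{533} \approx 92.347$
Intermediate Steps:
$c = -73$ ($c = -42 - 31 = -73$)
$\sqrt{\left(- 45 c + U{\left(6 \right)}\right) + 5233} = \sqrt{\left(\left(-45\right) \left(-73\right) + 10\right) + 5233} = \sqrt{\left(3285 + 10\right) + 5233} = \sqrt{3295 + 5233} = \sqrt{8528} = 4 \sqrt{533}$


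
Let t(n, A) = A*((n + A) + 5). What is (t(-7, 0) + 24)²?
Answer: 576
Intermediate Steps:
t(n, A) = A*(5 + A + n) (t(n, A) = A*((A + n) + 5) = A*(5 + A + n))
(t(-7, 0) + 24)² = (0*(5 + 0 - 7) + 24)² = (0*(-2) + 24)² = (0 + 24)² = 24² = 576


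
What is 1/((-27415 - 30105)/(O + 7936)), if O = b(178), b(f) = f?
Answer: -4057/28760 ≈ -0.14106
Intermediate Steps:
O = 178
1/((-27415 - 30105)/(O + 7936)) = 1/((-27415 - 30105)/(178 + 7936)) = 1/(-57520/8114) = 1/(-57520*1/8114) = 1/(-28760/4057) = -4057/28760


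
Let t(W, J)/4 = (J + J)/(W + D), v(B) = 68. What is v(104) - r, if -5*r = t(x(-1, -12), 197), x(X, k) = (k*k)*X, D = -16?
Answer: 6603/100 ≈ 66.030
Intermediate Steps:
x(X, k) = X*k² (x(X, k) = k²*X = X*k²)
t(W, J) = 8*J/(-16 + W) (t(W, J) = 4*((J + J)/(W - 16)) = 4*((2*J)/(-16 + W)) = 4*(2*J/(-16 + W)) = 8*J/(-16 + W))
r = 197/100 (r = -8*197/(5*(-16 - 1*(-12)²)) = -8*197/(5*(-16 - 1*144)) = -8*197/(5*(-16 - 144)) = -8*197/(5*(-160)) = -8*197*(-1)/(5*160) = -⅕*(-197/20) = 197/100 ≈ 1.9700)
v(104) - r = 68 - 1*197/100 = 68 - 197/100 = 6603/100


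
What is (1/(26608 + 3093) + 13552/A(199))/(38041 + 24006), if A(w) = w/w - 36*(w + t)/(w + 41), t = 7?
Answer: -4025079221/551014526153 ≈ -0.0073048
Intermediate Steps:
A(w) = 1 - 36*(7 + w)/(41 + w) (A(w) = w/w - 36*(w + 7)/(w + 41) = 1 - 36*(7 + w)/(41 + w))
(1/(26608 + 3093) + 13552/A(199))/(38041 + 24006) = (1/(26608 + 3093) + 13552/(((-211 - 35*199)/(41 + 199))))/(38041 + 24006) = (1/29701 + 13552/(((-211 - 6965)/240)))/62047 = (1/29701 + 13552/(((1/240)*(-7176))))*(1/62047) = (1/29701 + 13552/(-299/10))*(1/62047) = (1/29701 + 13552*(-10/299))*(1/62047) = (1/29701 - 135520/299)*(1/62047) = -4025079221/8880599*1/62047 = -4025079221/551014526153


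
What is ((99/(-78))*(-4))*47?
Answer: 3102/13 ≈ 238.62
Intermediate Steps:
((99/(-78))*(-4))*47 = ((99*(-1/78))*(-4))*47 = -33/26*(-4)*47 = (66/13)*47 = 3102/13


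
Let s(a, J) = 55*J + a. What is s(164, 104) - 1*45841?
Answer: -39957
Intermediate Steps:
s(a, J) = a + 55*J
s(164, 104) - 1*45841 = (164 + 55*104) - 1*45841 = (164 + 5720) - 45841 = 5884 - 45841 = -39957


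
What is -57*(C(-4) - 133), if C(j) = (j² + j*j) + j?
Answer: 5985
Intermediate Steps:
C(j) = j + 2*j² (C(j) = (j² + j²) + j = 2*j² + j = j + 2*j²)
-57*(C(-4) - 133) = -57*(-4*(1 + 2*(-4)) - 133) = -57*(-4*(1 - 8) - 133) = -57*(-4*(-7) - 133) = -57*(28 - 133) = -57*(-105) = 5985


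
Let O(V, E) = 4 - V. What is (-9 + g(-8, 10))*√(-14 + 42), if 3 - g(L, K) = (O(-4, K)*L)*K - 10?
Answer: 1288*√7 ≈ 3407.7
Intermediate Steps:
g(L, K) = 13 - 8*K*L (g(L, K) = 3 - (((4 - 1*(-4))*L)*K - 10) = 3 - (((4 + 4)*L)*K - 10) = 3 - ((8*L)*K - 10) = 3 - (8*K*L - 10) = 3 - (-10 + 8*K*L) = 3 + (10 - 8*K*L) = 13 - 8*K*L)
(-9 + g(-8, 10))*√(-14 + 42) = (-9 + (13 - 8*10*(-8)))*√(-14 + 42) = (-9 + (13 + 640))*√28 = (-9 + 653)*(2*√7) = 644*(2*√7) = 1288*√7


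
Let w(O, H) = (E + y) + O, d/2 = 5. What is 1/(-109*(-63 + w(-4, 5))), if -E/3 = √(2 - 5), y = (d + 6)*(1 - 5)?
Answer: 131/1873492 - 3*I*√3/1873492 ≈ 6.9923e-5 - 2.7735e-6*I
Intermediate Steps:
d = 10 (d = 2*5 = 10)
y = -64 (y = (10 + 6)*(1 - 5) = 16*(-4) = -64)
E = -3*I*√3 (E = -3*√(2 - 5) = -3*I*√3 ≈ -5.1962*I)
w(O, H) = -64 + O - 3*I*√3 (w(O, H) = (-3*I*√3 - 64) + O = (-64 - 3*I*√3) + O = -64 + O - 3*I*√3)
1/(-109*(-63 + w(-4, 5))) = 1/(-109*(-63 + (-64 - 4 - 3*I*√3))) = 1/(-109*(-63 + (-68 - 3*I*√3))) = 1/(-109*(-131 - 3*I*√3)) = 1/(14279 + 327*I*√3)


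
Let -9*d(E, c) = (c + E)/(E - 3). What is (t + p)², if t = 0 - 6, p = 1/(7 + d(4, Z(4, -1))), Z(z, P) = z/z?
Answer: 114921/3364 ≈ 34.162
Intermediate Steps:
Z(z, P) = 1
d(E, c) = -(E + c)/(9*(-3 + E)) (d(E, c) = -(c + E)/(9*(E - 3)) = -(E + c)/(9*(-3 + E)))
p = 9/58 (p = 1/(7 + (-1*4 - 1*1)/(9*(-3 + 4))) = 1/(7 + (⅑)*(-4 - 1)/1) = 1/(7 + (⅑)*1*(-5)) = 1/(7 - 5/9) = 1/(58/9) = 9/58 ≈ 0.15517)
t = -6
(t + p)² = (-6 + 9/58)² = (-339/58)² = 114921/3364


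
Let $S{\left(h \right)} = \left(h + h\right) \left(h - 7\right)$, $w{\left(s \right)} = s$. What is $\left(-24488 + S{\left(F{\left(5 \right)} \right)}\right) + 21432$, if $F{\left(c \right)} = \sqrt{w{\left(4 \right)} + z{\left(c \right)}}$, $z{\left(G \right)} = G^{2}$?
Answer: $-2998 - 14 \sqrt{29} \approx -3073.4$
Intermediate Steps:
$F{\left(c \right)} = \sqrt{4 + c^{2}}$
$S{\left(h \right)} = 2 h \left(-7 + h\right)$
$\left(-24488 + S{\left(F{\left(5 \right)} \right)}\right) + 21432 = \left(-24488 + 2 \sqrt{4 + 5^{2}} \left(-7 + \sqrt{4 + 5^{2}}\right)\right) + 21432 = \left(-24488 + 2 \sqrt{4 + 25} \left(-7 + \sqrt{4 + 25}\right)\right) + 21432 = \left(-24488 + 2 \sqrt{29} \left(-7 + \sqrt{29}\right)\right) + 21432 = -3056 + 2 \sqrt{29} \left(-7 + \sqrt{29}\right)$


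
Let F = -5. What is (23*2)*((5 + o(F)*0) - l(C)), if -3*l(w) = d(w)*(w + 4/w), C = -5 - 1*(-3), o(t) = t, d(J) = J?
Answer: 1058/3 ≈ 352.67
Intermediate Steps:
C = -2 (C = -5 + 3 = -2)
l(w) = -w*(w + 4/w)/3
(23*2)*((5 + o(F)*0) - l(C)) = (23*2)*((5 - 5*0) - (-4/3 - 1/3*(-2)**2)) = 46*((5 + 0) - (-4/3 - 1/3*4)) = 46*(5 - (-4/3 - 4/3)) = 46*(5 - 1*(-8/3)) = 46*(5 + 8/3) = 46*(23/3) = 1058/3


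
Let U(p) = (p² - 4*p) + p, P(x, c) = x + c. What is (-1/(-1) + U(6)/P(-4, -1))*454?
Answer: -5902/5 ≈ -1180.4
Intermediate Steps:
P(x, c) = c + x
U(p) = p² - 3*p
(-1/(-1) + U(6)/P(-4, -1))*454 = (-1/(-1) + (6*(-3 + 6))/(-1 - 4))*454 = (-1*(-1) + (6*3)/(-5))*454 = (1 + 18*(-⅕))*454 = (1 - 18/5)*454 = -13/5*454 = -5902/5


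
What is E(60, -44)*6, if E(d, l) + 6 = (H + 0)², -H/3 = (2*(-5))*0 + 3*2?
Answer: 1908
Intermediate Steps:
H = -18 (H = -3*((2*(-5))*0 + 3*2) = -3*(-10*0 + 6) = -3*(0 + 6) = -3*6 = -18)
E(d, l) = 318 (E(d, l) = -6 + (-18 + 0)² = -6 + (-18)² = -6 + 324 = 318)
E(60, -44)*6 = 318*6 = 1908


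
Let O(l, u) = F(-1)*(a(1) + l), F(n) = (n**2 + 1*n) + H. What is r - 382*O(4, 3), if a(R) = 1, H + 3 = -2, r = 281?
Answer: 9831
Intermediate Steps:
H = -5 (H = -3 - 2 = -5)
F(n) = -5 + n + n**2 (F(n) = (n**2 + 1*n) - 5 = (n**2 + n) - 5 = (n + n**2) - 5 = -5 + n + n**2)
O(l, u) = -5 - 5*l (O(l, u) = (-5 - 1 + (-1)**2)*(1 + l) = (-5 - 1 + 1)*(1 + l) = -5*(1 + l) = -5 - 5*l)
r - 382*O(4, 3) = 281 - 382*(-5 - 5*4) = 281 - 382*(-5 - 20) = 281 - 382*(-25) = 281 + 9550 = 9831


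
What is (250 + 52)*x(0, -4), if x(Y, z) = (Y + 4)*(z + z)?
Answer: -9664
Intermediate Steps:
x(Y, z) = 2*z*(4 + Y) (x(Y, z) = (4 + Y)*(2*z) = 2*z*(4 + Y))
(250 + 52)*x(0, -4) = (250 + 52)*(2*(-4)*(4 + 0)) = 302*(2*(-4)*4) = 302*(-32) = -9664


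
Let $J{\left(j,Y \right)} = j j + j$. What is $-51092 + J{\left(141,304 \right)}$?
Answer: $-31070$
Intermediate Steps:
$J{\left(j,Y \right)} = j + j^{2}$ ($J{\left(j,Y \right)} = j^{2} + j = j + j^{2}$)
$-51092 + J{\left(141,304 \right)} = -51092 + 141 \left(1 + 141\right) = -51092 + 141 \cdot 142 = -51092 + 20022 = -31070$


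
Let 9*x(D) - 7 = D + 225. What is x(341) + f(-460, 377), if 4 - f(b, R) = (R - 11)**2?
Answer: -401665/3 ≈ -1.3389e+5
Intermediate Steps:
f(b, R) = 4 - (-11 + R)**2 (f(b, R) = 4 - (R - 11)**2 = 4 - (-11 + R)**2)
x(D) = 232/9 + D/9 (x(D) = 7/9 + (D + 225)/9 = 7/9 + (225 + D)/9 = 7/9 + (25 + D/9) = 232/9 + D/9)
x(341) + f(-460, 377) = (232/9 + (1/9)*341) + (4 - (-11 + 377)**2) = (232/9 + 341/9) + (4 - 1*366**2) = 191/3 + (4 - 1*133956) = 191/3 + (4 - 133956) = 191/3 - 133952 = -401665/3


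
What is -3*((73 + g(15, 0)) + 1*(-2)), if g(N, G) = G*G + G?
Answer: -213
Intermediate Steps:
g(N, G) = G + G² (g(N, G) = G² + G = G + G²)
-3*((73 + g(15, 0)) + 1*(-2)) = -3*((73 + 0*(1 + 0)) + 1*(-2)) = -3*((73 + 0*1) - 2) = -3*((73 + 0) - 2) = -3*(73 - 2) = -3*71 = -213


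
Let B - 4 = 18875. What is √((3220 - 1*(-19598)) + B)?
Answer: 3*√4633 ≈ 204.20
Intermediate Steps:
B = 18879 (B = 4 + 18875 = 18879)
√((3220 - 1*(-19598)) + B) = √((3220 - 1*(-19598)) + 18879) = √((3220 + 19598) + 18879) = √(22818 + 18879) = √41697 = 3*√4633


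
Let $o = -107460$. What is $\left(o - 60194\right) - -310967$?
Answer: $143313$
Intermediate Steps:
$\left(o - 60194\right) - -310967 = \left(-107460 - 60194\right) - -310967 = -167654 + 310967 = 143313$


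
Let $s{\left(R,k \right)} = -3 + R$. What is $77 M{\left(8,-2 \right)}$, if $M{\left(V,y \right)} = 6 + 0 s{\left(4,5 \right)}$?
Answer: $462$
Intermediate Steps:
$M{\left(V,y \right)} = 6$ ($M{\left(V,y \right)} = 6 + 0 \left(-3 + 4\right) = 6 + 0 \cdot 1 = 6 + 0 = 6$)
$77 M{\left(8,-2 \right)} = 77 \cdot 6 = 462$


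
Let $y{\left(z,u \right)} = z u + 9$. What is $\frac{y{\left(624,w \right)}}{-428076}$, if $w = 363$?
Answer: $- \frac{25169}{47564} \approx -0.52916$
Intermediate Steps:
$y{\left(z,u \right)} = 9 + u z$ ($y{\left(z,u \right)} = u z + 9 = 9 + u z$)
$\frac{y{\left(624,w \right)}}{-428076} = \frac{9 + 363 \cdot 624}{-428076} = \left(9 + 226512\right) \left(- \frac{1}{428076}\right) = 226521 \left(- \frac{1}{428076}\right) = - \frac{25169}{47564}$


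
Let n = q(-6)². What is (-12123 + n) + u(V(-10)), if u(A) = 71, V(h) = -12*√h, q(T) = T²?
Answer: -10756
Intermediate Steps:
n = 1296 (n = ((-6)²)² = 36² = 1296)
(-12123 + n) + u(V(-10)) = (-12123 + 1296) + 71 = -10827 + 71 = -10756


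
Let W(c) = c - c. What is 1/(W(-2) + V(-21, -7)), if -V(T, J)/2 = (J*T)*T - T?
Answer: 1/6132 ≈ 0.00016308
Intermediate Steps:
W(c) = 0
V(T, J) = 2*T - 2*J*T² (V(T, J) = -2*((J*T)*T - T) = -2*(J*T² - T) = -2*(-T + J*T²) = 2*T - 2*J*T²)
1/(W(-2) + V(-21, -7)) = 1/(0 + 2*(-21)*(1 - 1*(-7)*(-21))) = 1/(0 + 2*(-21)*(1 - 147)) = 1/(0 + 2*(-21)*(-146)) = 1/(0 + 6132) = 1/6132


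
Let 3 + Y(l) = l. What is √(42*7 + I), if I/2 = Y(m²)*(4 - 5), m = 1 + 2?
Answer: √282 ≈ 16.793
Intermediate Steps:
m = 3
Y(l) = -3 + l
I = -12 (I = 2*((-3 + 3²)*(4 - 5)) = 2*((-3 + 9)*(-1)) = 2*(6*(-1)) = 2*(-6) = -12)
√(42*7 + I) = √(42*7 - 12) = √(294 - 12) = √282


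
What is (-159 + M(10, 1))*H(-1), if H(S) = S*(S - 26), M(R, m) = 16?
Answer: -3861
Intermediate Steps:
H(S) = S*(-26 + S)
(-159 + M(10, 1))*H(-1) = (-159 + 16)*(-(-26 - 1)) = -(-143)*(-27) = -143*27 = -3861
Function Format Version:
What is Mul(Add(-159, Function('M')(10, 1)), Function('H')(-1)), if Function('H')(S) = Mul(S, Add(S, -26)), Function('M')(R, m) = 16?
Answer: -3861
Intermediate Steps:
Function('H')(S) = Mul(S, Add(-26, S))
Mul(Add(-159, Function('M')(10, 1)), Function('H')(-1)) = Mul(Add(-159, 16), Mul(-1, Add(-26, -1))) = Mul(-143, Mul(-1, -27)) = Mul(-143, 27) = -3861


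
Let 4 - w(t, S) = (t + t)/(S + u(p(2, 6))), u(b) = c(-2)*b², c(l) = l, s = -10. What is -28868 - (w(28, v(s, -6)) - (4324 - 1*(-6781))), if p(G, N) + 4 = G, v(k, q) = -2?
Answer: -88863/5 ≈ -17773.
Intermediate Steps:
p(G, N) = -4 + G
u(b) = -2*b²
w(t, S) = 4 - 2*t/(-8 + S) (w(t, S) = 4 - (t + t)/(S - 2*(-4 + 2)²) = 4 - 2*t/(S - 2*(-2)²) = 4 - 2*t/(S - 2*4) = 4 - 2*t/(S - 8) = 4 - 2*t/(-8 + S))
-28868 - (w(28, v(s, -6)) - (4324 - 1*(-6781))) = -28868 - (2*(-16 - 1*28 + 2*(-2))/(-8 - 2) - (4324 - 1*(-6781))) = -28868 - (2*(-16 - 28 - 4)/(-10) - (4324 + 6781)) = -28868 - (2*(-⅒)*(-48) - 1*11105) = -28868 - (48/5 - 11105) = -28868 - 1*(-55477/5) = -28868 + 55477/5 = -88863/5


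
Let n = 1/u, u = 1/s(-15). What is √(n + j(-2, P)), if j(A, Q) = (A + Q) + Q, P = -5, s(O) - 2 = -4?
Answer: I*√14 ≈ 3.7417*I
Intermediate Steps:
s(O) = -2 (s(O) = 2 - 4 = -2)
u = -½ (u = 1/(-2) = -½ ≈ -0.50000)
j(A, Q) = A + 2*Q
n = -2 (n = 1/(-½) = -2)
√(n + j(-2, P)) = √(-2 + (-2 + 2*(-5))) = √(-2 + (-2 - 10)) = √(-2 - 12) = √(-14) = I*√14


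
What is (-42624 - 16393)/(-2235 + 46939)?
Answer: -59017/44704 ≈ -1.3202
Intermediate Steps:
(-42624 - 16393)/(-2235 + 46939) = -59017/44704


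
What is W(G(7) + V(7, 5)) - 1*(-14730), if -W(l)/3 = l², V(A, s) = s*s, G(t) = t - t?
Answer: 12855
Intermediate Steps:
G(t) = 0
V(A, s) = s²
W(l) = -3*l²
W(G(7) + V(7, 5)) - 1*(-14730) = -3*(0 + 5²)² - 1*(-14730) = -3*(0 + 25)² + 14730 = -3*25² + 14730 = -3*625 + 14730 = -1875 + 14730 = 12855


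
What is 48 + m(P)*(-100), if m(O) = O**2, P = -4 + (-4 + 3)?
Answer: -2452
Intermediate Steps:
P = -5 (P = -4 - 1 = -5)
48 + m(P)*(-100) = 48 + (-5)**2*(-100) = 48 + 25*(-100) = 48 - 2500 = -2452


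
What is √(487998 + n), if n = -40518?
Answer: 6*√12430 ≈ 668.94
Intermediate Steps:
√(487998 + n) = √(487998 - 40518) = √447480 = 6*√12430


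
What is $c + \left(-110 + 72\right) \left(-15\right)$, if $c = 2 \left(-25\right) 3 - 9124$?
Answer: $-8704$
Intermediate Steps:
$c = -9274$ ($c = \left(-50\right) 3 - 9124 = -150 - 9124 = -9274$)
$c + \left(-110 + 72\right) \left(-15\right) = -9274 + \left(-110 + 72\right) \left(-15\right) = -9274 - -570 = -9274 + 570 = -8704$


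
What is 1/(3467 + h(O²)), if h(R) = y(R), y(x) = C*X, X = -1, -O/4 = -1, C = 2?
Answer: 1/3465 ≈ 0.00028860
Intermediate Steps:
O = 4 (O = -4*(-1) = 4)
y(x) = -2 (y(x) = 2*(-1) = -2)
h(R) = -2
1/(3467 + h(O²)) = 1/(3467 - 2) = 1/3465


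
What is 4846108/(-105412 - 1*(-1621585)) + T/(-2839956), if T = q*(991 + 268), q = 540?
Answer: 1060995676289/358822050699 ≈ 2.9569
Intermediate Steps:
T = 679860 (T = 540*(991 + 268) = 540*1259 = 679860)
4846108/(-105412 - 1*(-1621585)) + T/(-2839956) = 4846108/(-105412 - 1*(-1621585)) + 679860/(-2839956) = 4846108/(-105412 + 1621585) + 679860*(-1/2839956) = 4846108/1516173 - 56655/236663 = 1060995676289/358822050699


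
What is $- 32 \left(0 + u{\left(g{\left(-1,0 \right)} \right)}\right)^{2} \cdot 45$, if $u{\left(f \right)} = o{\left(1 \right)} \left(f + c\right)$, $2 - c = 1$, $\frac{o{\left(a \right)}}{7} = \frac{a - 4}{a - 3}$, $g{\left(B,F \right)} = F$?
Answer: $-158760$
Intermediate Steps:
$o{\left(a \right)} = \frac{7 \left(-4 + a\right)}{-3 + a}$ ($o{\left(a \right)} = 7 \frac{a - 4}{a - 3} = 7 \frac{-4 + a}{-3 + a} = \frac{7 \left(-4 + a\right)}{-3 + a}$)
$c = 1$ ($c = 2 - 1 = 1$)
$u{\left(f \right)} = \frac{21}{2} + \frac{21 f}{2}$ ($u{\left(f \right)} = \frac{7 \left(-4 + 1\right)}{-3 + 1} \left(f + 1\right) = 7 \frac{1}{-2} \left(-3\right) \left(1 + f\right) = 7 \left(- \frac{1}{2}\right) \left(-3\right) \left(1 + f\right) = \frac{21 \left(1 + f\right)}{2} = \frac{21}{2} + \frac{21 f}{2}$)
$- 32 \left(0 + u{\left(g{\left(-1,0 \right)} \right)}\right)^{2} \cdot 45 = - 32 \left(0 + \left(\frac{21}{2} + \frac{21}{2} \cdot 0\right)\right)^{2} \cdot 45 = - 32 \left(0 + \left(\frac{21}{2} + 0\right)\right)^{2} \cdot 45 = - 32 \left(0 + \frac{21}{2}\right)^{2} \cdot 45 = - 32 \left(\frac{21}{2}\right)^{2} \cdot 45 = \left(-32\right) \frac{441}{4} \cdot 45 = \left(-3528\right) 45 = -158760$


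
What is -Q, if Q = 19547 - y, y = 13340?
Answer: -6207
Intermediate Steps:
Q = 6207 (Q = 19547 - 1*13340 = 19547 - 13340 = 6207)
-Q = -1*6207 = -6207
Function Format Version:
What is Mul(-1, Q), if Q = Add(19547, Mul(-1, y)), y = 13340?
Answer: -6207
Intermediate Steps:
Q = 6207 (Q = Add(19547, Mul(-1, 13340)) = Add(19547, -13340) = 6207)
Mul(-1, Q) = Mul(-1, 6207) = -6207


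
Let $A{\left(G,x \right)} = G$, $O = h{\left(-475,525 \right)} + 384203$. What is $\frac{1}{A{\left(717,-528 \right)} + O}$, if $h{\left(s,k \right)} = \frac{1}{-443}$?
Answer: $\frac{443}{170519559} \approx 2.5979 \cdot 10^{-6}$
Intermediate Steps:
$h{\left(s,k \right)} = - \frac{1}{443}$
$O = \frac{170201928}{443}$ ($O = - \frac{1}{443} + 384203 = \frac{170201928}{443} \approx 3.842 \cdot 10^{5}$)
$\frac{1}{A{\left(717,-528 \right)} + O} = \frac{1}{717 + \frac{170201928}{443}} = \frac{1}{\frac{170519559}{443}} = \frac{443}{170519559}$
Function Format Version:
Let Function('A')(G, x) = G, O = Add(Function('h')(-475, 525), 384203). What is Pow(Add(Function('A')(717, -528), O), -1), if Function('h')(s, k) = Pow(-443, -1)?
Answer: Rational(443, 170519559) ≈ 2.5979e-6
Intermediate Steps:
Function('h')(s, k) = Rational(-1, 443)
O = Rational(170201928, 443) (O = Add(Rational(-1, 443), 384203) = Rational(170201928, 443) ≈ 3.8420e+5)
Pow(Add(Function('A')(717, -528), O), -1) = Pow(Add(717, Rational(170201928, 443)), -1) = Pow(Rational(170519559, 443), -1) = Rational(443, 170519559)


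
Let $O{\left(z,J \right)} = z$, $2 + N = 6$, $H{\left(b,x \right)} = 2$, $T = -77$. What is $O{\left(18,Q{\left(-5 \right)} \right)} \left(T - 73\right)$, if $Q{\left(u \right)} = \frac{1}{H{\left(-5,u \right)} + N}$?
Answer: $-2700$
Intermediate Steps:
$N = 4$ ($N = -2 + 6 = 4$)
$Q{\left(u \right)} = \frac{1}{6}$ ($Q{\left(u \right)} = \frac{1}{2 + 4} = \frac{1}{6}$)
$O{\left(18,Q{\left(-5 \right)} \right)} \left(T - 73\right) = 18 \left(-77 - 73\right) = 18 \left(-150\right) = -2700$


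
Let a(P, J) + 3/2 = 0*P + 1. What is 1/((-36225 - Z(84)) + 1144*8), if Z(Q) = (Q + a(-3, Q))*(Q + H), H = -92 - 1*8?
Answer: -1/25737 ≈ -3.8855e-5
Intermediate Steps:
H = -100 (H = -92 - 8 = -100)
a(P, J) = -1/2 (a(P, J) = -3/2 + (0*P + 1) = -3/2 + (0 + 1) = -3/2 + 1 = -1/2)
Z(Q) = (-100 + Q)*(-1/2 + Q) (Z(Q) = (Q - 1/2)*(Q - 100) = (-1/2 + Q)*(-100 + Q) = (-100 + Q)*(-1/2 + Q))
1/((-36225 - Z(84)) + 1144*8) = 1/((-36225 - (50 + 84**2 - 201/2*84)) + 1144*8) = 1/((-36225 - (50 + 7056 - 8442)) + 9152) = 1/((-36225 - 1*(-1336)) + 9152) = 1/((-36225 + 1336) + 9152) = 1/(-34889 + 9152) = 1/(-25737) = -1/25737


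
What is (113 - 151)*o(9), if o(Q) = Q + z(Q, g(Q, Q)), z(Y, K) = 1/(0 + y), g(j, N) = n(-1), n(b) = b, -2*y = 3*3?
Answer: -3002/9 ≈ -333.56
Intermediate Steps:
y = -9/2 (y = -3*3/2 = -1/2*9 = -9/2 ≈ -4.5000)
g(j, N) = -1
z(Y, K) = -2/9 (z(Y, K) = 1/(0 - 9/2) = 1/(-9/2) = -2/9)
o(Q) = -2/9 + Q (o(Q) = Q - 2/9 = -2/9 + Q)
(113 - 151)*o(9) = (113 - 151)*(-2/9 + 9) = -38*79/9 = -3002/9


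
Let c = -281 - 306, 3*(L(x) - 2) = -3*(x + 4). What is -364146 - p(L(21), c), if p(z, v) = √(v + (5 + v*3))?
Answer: -364146 - I*√2343 ≈ -3.6415e+5 - 48.405*I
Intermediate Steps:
L(x) = -2 - x (L(x) = 2 + (-3*(x + 4))/3 = 2 + (-3*(4 + x))/3 = 2 + (-12 - 3*x)/3 = 2 + (-4 - x) = -2 - x)
c = -587
p(z, v) = √(5 + 4*v) (p(z, v) = √(v + (5 + 3*v)) = √(5 + 4*v))
-364146 - p(L(21), c) = -364146 - √(5 + 4*(-587)) = -364146 - √(5 - 2348) = -364146 - √(-2343) = -364146 - I*√2343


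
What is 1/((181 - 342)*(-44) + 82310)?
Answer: 1/89394 ≈ 1.1186e-5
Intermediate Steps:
1/((181 - 342)*(-44) + 82310) = 1/(-161*(-44) + 82310) = 1/(7084 + 82310) = 1/89394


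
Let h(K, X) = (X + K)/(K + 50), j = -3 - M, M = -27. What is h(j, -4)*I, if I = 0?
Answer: 0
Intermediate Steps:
j = 24 (j = -3 - 1*(-27) = -3 + 27 = 24)
h(K, X) = (K + X)/(50 + K)
h(j, -4)*I = ((24 - 4)/(50 + 24))*0 = (20/74)*0 = ((1/74)*20)*0 = (10/37)*0 = 0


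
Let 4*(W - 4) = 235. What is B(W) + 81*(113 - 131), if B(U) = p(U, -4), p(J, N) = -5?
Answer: -1463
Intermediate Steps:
W = 251/4 (W = 4 + (1/4)*235 = 4 + 235/4 = 251/4 ≈ 62.750)
B(U) = -5
B(W) + 81*(113 - 131) = -5 + 81*(113 - 131) = -5 + 81*(-18) = -5 - 1458 = -1463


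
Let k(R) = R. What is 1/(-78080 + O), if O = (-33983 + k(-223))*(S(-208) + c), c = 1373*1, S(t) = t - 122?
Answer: -1/35754938 ≈ -2.7968e-8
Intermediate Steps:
S(t) = -122 + t
c = 1373
O = -35676858 (O = (-33983 - 223)*((-122 - 208) + 1373) = -34206*(-330 + 1373) = -34206*1043 = -35676858)
1/(-78080 + O) = 1/(-78080 - 35676858) = 1/(-35754938) = -1/35754938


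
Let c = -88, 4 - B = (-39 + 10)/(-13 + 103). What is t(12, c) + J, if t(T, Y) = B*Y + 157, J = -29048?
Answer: -1317211/45 ≈ -29271.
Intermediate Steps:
B = 389/90 (B = 4 - (-39 + 10)/(-13 + 103) = 4 - (-29)/90 = 4 - 1*(-29/90) = 4 + 29/90 = 389/90 ≈ 4.3222)
t(T, Y) = 157 + 389*Y/90 (t(T, Y) = 389*Y/90 + 157 = 157 + 389*Y/90)
t(12, c) + J = (157 + (389/90)*(-88)) - 29048 = (157 - 17116/45) - 29048 = -10051/45 - 29048 = -1317211/45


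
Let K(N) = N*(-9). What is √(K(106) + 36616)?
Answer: √35662 ≈ 188.84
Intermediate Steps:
K(N) = -9*N
√(K(106) + 36616) = √(-9*106 + 36616) = √(-954 + 36616) = √35662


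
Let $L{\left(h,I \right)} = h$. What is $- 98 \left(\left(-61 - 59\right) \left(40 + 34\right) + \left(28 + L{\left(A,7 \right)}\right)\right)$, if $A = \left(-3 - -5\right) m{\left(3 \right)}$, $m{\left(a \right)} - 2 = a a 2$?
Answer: $863576$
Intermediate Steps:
$m{\left(a \right)} = 2 + 2 a^{2}$ ($m{\left(a \right)} = 2 + a a 2 = 2 + a^{2} \cdot 2 = 2 + 2 a^{2}$)
$A = 40$ ($A = \left(-3 - -5\right) \left(2 + 2 \cdot 3^{2}\right) = \left(-3 + 5\right) \left(2 + 2 \cdot 9\right) = 2 \left(2 + 18\right) = 2 \cdot 20 = 40$)
$- 98 \left(\left(-61 - 59\right) \left(40 + 34\right) + \left(28 + L{\left(A,7 \right)}\right)\right) = - 98 \left(\left(-61 - 59\right) \left(40 + 34\right) + \left(28 + 40\right)\right) = - 98 \left(\left(-120\right) 74 + 68\right) = - 98 \left(-8880 + 68\right) = \left(-98\right) \left(-8812\right) = 863576$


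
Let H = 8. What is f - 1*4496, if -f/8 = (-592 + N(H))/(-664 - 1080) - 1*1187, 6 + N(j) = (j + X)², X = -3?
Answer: 1089427/218 ≈ 4997.4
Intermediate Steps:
N(j) = -6 + (-3 + j)² (N(j) = -6 + (j - 3)² = -6 + (-3 + j)²)
f = 2069555/218 (f = -8*((-592 + (-6 + (-3 + 8)²))/(-664 - 1080) - 1*1187) = -8*((-592 + (-6 + 5²))/(-1744) - 1187) = -8*((-592 + (-6 + 25))*(-1/1744) - 1187) = -8*((-592 + 19)*(-1/1744) - 1187) = -8*(-573*(-1/1744) - 1187) = -8*(573/1744 - 1187) = -8*(-2069555/1744) = 2069555/218 ≈ 9493.4)
f - 1*4496 = 2069555/218 - 1*4496 = 2069555/218 - 4496 = 1089427/218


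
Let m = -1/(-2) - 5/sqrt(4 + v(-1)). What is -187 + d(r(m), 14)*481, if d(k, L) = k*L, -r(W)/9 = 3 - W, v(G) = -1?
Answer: -151702 - 101010*sqrt(3) ≈ -3.2666e+5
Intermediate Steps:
m = 1/2 - 5*sqrt(3)/3 (m = -1/(-2) - 5/sqrt(4 - 1) = -1*(-1/2) - 5*sqrt(3)/3 = 1/2 - 5*sqrt(3)/3 ≈ -2.3868)
r(W) = -27 + 9*W (r(W) = -9*(3 - W) = -27 + 9*W)
d(k, L) = L*k
-187 + d(r(m), 14)*481 = -187 + (14*(-27 + 9*(1/2 - 5*sqrt(3)/3)))*481 = -187 + (14*(-27 + (9/2 - 15*sqrt(3))))*481 = -187 + (14*(-45/2 - 15*sqrt(3)))*481 = -187 + (-315 - 210*sqrt(3))*481 = -187 + (-151515 - 101010*sqrt(3)) = -151702 - 101010*sqrt(3)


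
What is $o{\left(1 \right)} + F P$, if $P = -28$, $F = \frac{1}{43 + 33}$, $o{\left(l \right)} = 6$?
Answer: $\frac{107}{19} \approx 5.6316$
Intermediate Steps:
$F = \frac{1}{76} \approx 0.013158$
$o{\left(1 \right)} + F P = 6 + \frac{1}{76} \left(-28\right) = 6 - \frac{7}{19} = \frac{107}{19}$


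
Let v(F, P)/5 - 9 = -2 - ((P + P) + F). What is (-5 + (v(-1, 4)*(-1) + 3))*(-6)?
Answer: 12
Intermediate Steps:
v(F, P) = 35 - 10*P - 5*F (v(F, P) = 45 + 5*(-2 - ((P + P) + F)) = 45 + 5*(-2 - (2*P + F)) = 45 + 5*(-2 - (F + 2*P)) = 45 + 5*(-2 + (-F - 2*P)) = 45 + 5*(-2 - F - 2*P) = 45 + (-10 - 10*P - 5*F) = 35 - 10*P - 5*F)
(-5 + (v(-1, 4)*(-1) + 3))*(-6) = (-5 + ((35 - 10*4 - 5*(-1))*(-1) + 3))*(-6) = (-5 + ((35 - 40 + 5)*(-1) + 3))*(-6) = (-5 + (0*(-1) + 3))*(-6) = (-5 + (0 + 3))*(-6) = (-5 + 3)*(-6) = -2*(-6) = 12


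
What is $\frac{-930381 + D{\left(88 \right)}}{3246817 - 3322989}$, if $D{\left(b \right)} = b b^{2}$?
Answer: $\frac{248909}{76172} \approx 3.2677$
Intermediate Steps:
$D{\left(b \right)} = b^{3}$
$\frac{-930381 + D{\left(88 \right)}}{3246817 - 3322989} = \frac{-930381 + 88^{3}}{3246817 - 3322989} = \frac{-930381 + 681472}{-76172} = \left(-248909\right) \left(- \frac{1}{76172}\right) = \frac{248909}{76172}$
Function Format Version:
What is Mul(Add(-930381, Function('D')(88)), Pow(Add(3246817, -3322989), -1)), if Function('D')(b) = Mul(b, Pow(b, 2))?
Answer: Rational(248909, 76172) ≈ 3.2677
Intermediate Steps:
Function('D')(b) = Pow(b, 3)
Mul(Add(-930381, Function('D')(88)), Pow(Add(3246817, -3322989), -1)) = Mul(Add(-930381, Pow(88, 3)), Pow(Add(3246817, -3322989), -1)) = Mul(Add(-930381, 681472), Pow(-76172, -1)) = Mul(-248909, Rational(-1, 76172)) = Rational(248909, 76172)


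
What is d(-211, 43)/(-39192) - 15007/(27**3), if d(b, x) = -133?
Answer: -195178835/257138712 ≈ -0.75904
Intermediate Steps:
d(-211, 43)/(-39192) - 15007/(27**3) = -133/(-39192) - 15007/(27**3) = -133*(-1/39192) - 15007/19683 = 133/39192 - 15007*1/19683 = 133/39192 - 15007/19683 = -195178835/257138712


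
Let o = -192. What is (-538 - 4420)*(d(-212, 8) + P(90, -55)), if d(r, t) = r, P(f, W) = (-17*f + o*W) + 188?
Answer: -44651748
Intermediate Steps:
P(f, W) = 188 - 192*W - 17*f (P(f, W) = (-17*f - 192*W) + 188 = (-192*W - 17*f) + 188 = 188 - 192*W - 17*f)
(-538 - 4420)*(d(-212, 8) + P(90, -55)) = (-538 - 4420)*(-212 + (188 - 192*(-55) - 17*90)) = -4958*(-212 + (188 + 10560 - 1530)) = -4958*(-212 + 9218) = -4958*9006 = -44651748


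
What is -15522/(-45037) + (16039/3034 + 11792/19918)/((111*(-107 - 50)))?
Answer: 2721793046820253/7905004817274398 ≈ 0.34431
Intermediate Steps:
-15522/(-45037) + (16039/3034 + 11792/19918)/((111*(-107 - 50))) = -15522*(-1/45037) + (16039*(1/3034) + 11792*(1/19918))/((111*(-157))) = 15522/45037 + (16039/3034 + 5896/9959)/(-17427) = 15522/45037 + (177620865/30215606)*(-1/17427) = 15522/45037 - 59206955/175522455254 = 2721793046820253/7905004817274398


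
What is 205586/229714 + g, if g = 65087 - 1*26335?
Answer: 4451041257/114857 ≈ 38753.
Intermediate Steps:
g = 38752 (g = 65087 - 26335 = 38752)
205586/229714 + g = 205586/229714 + 38752 = 205586*(1/229714) + 38752 = 102793/114857 + 38752 = 4451041257/114857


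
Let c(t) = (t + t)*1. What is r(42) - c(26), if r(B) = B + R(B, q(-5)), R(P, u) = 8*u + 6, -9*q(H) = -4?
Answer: -4/9 ≈ -0.44444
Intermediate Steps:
c(t) = 2*t (c(t) = (2*t)*1 = 2*t)
q(H) = 4/9 (q(H) = -1/9*(-4) = 4/9)
R(P, u) = 6 + 8*u
r(B) = 86/9 + B (r(B) = B + (6 + 8*(4/9)) = B + (6 + 32/9) = B + 86/9 = 86/9 + B)
r(42) - c(26) = (86/9 + 42) - 2*26 = 464/9 - 1*52 = 464/9 - 52 = -4/9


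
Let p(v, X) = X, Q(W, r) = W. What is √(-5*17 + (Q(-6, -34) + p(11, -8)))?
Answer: 3*I*√11 ≈ 9.9499*I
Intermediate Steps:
√(-5*17 + (Q(-6, -34) + p(11, -8))) = √(-5*17 + (-6 - 8)) = √(-85 - 14) = √(-99) = 3*I*√11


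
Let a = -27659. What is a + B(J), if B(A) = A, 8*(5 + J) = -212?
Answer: -55381/2 ≈ -27691.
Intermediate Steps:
J = -63/2 (J = -5 + (⅛)*(-212) = -5 - 53/2 = -63/2 ≈ -31.500)
a + B(J) = -27659 - 63/2 = -55381/2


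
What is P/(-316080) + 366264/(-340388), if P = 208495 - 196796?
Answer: -29937731083/26897459760 ≈ -1.1130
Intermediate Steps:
P = 11699
P/(-316080) + 366264/(-340388) = 11699/(-316080) + 366264/(-340388) = 11699*(-1/316080) + 366264*(-1/340388) = -11699/316080 - 91566/85097 = -29937731083/26897459760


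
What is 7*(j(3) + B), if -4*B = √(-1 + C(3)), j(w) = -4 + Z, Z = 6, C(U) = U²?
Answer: 14 - 7*√2/2 ≈ 9.0502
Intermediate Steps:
j(w) = 2 (j(w) = -4 + 6 = 2)
B = -√2/2 (B = -√(-1 + 3²)/4 = -√(-1 + 9)/4 = -√2/2 ≈ -0.70711)
7*(j(3) + B) = 7*(2 - √2/2) = 14 - 7*√2/2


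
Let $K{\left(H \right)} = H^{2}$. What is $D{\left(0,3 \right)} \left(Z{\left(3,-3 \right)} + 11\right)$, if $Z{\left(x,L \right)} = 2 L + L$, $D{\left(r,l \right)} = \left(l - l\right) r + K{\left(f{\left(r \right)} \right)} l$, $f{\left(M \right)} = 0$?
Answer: $0$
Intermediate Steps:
$D{\left(r,l \right)} = 0$ ($D{\left(r,l \right)} = \left(l - l\right) r + 0^{2} l = 0 r + 0 l = 0 + 0 = 0$)
$Z{\left(x,L \right)} = 3 L$
$D{\left(0,3 \right)} \left(Z{\left(3,-3 \right)} + 11\right) = 0 \left(3 \left(-3\right) + 11\right) = 0 \left(-9 + 11\right) = 0 \cdot 2 = 0$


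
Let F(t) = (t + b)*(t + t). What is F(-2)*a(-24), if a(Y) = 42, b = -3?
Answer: 840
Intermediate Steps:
F(t) = 2*t*(-3 + t) (F(t) = (t - 3)*(t + t) = (-3 + t)*(2*t) = 2*t*(-3 + t))
F(-2)*a(-24) = (2*(-2)*(-3 - 2))*42 = (2*(-2)*(-5))*42 = 20*42 = 840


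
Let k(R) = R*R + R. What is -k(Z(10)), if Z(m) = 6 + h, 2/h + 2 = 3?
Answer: -72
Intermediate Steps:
h = 2 (h = 2/(-2 + 3) = 2/1 = 2*1 = 2)
Z(m) = 8 (Z(m) = 6 + 2 = 8)
k(R) = R + R² (k(R) = R² + R = R + R²)
-k(Z(10)) = -8*(1 + 8) = -8*9 = -1*72 = -72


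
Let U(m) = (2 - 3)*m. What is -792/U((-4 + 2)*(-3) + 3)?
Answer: 88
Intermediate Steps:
U(m) = -m
-792/U((-4 + 2)*(-3) + 3) = -792*(-1/((-4 + 2)*(-3) + 3)) = -792*(-1/(-2*(-3) + 3)) = -792*(-1/(6 + 3)) = -792/((-1*9)) = -792/(-9) = -792*(-⅑) = 88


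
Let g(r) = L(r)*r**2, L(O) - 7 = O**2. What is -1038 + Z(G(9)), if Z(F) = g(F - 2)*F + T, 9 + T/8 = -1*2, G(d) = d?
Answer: 23570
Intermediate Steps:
T = -88 (T = -72 + 8*(-1*2) = -72 + 8*(-2) = -72 - 16 = -88)
L(O) = 7 + O**2
g(r) = r**2*(7 + r**2) (g(r) = (7 + r**2)*r**2 = r**2*(7 + r**2))
Z(F) = -88 + F*(-2 + F)**2*(7 + (-2 + F)**2) (Z(F) = ((F - 2)**2*(7 + (F - 2)**2))*F - 88 = ((-2 + F)**2*(7 + (-2 + F)**2))*F - 88 = F*(-2 + F)**2*(7 + (-2 + F)**2) - 88 = -88 + F*(-2 + F)**2*(7 + (-2 + F)**2))
-1038 + Z(G(9)) = -1038 + (-88 + 9*(-2 + 9)**2*(7 + (-2 + 9)**2)) = -1038 + (-88 + 9*7**2*(7 + 7**2)) = -1038 + (-88 + 9*49*(7 + 49)) = -1038 + (-88 + 9*49*56) = -1038 + (-88 + 24696) = -1038 + 24608 = 23570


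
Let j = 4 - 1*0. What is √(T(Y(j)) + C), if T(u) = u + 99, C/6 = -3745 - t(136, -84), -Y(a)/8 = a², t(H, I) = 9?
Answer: I*√22553 ≈ 150.18*I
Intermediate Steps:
j = 4 (j = 4 + 0 = 4)
Y(a) = -8*a²
C = -22524 (C = 6*(-3745 - 1*9) = 6*(-3745 - 9) = 6*(-3754) = -22524)
T(u) = 99 + u
√(T(Y(j)) + C) = √((99 - 8*4²) - 22524) = √((99 - 8*16) - 22524) = √((99 - 128) - 22524) = √(-29 - 22524) = √(-22553) = I*√22553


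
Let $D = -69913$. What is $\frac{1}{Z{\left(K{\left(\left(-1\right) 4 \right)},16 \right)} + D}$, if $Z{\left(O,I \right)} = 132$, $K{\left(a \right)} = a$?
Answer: $- \frac{1}{69781} \approx -1.4331 \cdot 10^{-5}$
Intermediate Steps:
$\frac{1}{Z{\left(K{\left(\left(-1\right) 4 \right)},16 \right)} + D} = \frac{1}{132 - 69913} = \frac{1}{-69781} = - \frac{1}{69781}$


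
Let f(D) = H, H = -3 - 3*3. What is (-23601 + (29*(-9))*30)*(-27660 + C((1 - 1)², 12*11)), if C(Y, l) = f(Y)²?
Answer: 864855396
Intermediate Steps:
H = -12 (H = -3 - 9 = -12)
f(D) = -12
C(Y, l) = 144 (C(Y, l) = (-12)² = 144)
(-23601 + (29*(-9))*30)*(-27660 + C((1 - 1)², 12*11)) = (-23601 + (29*(-9))*30)*(-27660 + 144) = (-23601 - 261*30)*(-27516) = (-23601 - 7830)*(-27516) = -31431*(-27516) = 864855396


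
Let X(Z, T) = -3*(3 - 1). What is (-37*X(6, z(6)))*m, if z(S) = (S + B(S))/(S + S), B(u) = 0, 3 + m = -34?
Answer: -8214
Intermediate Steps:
m = -37 (m = -3 - 34 = -37)
z(S) = 1/2 (z(S) = (S + 0)/(S + S) = S/((2*S)) = S*(1/(2*S)) = 1/2)
X(Z, T) = -6 (X(Z, T) = -3*2 = -6)
(-37*X(6, z(6)))*m = -37*(-6)*(-37) = 222*(-37) = -8214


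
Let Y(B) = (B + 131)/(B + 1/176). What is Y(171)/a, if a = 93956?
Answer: 13288/706948433 ≈ 1.8796e-5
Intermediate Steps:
Y(B) = (131 + B)/(1/176 + B) (Y(B) = (131 + B)/(B + 1/176) = (131 + B)/(1/176 + B))
Y(171)/a = (176*(131 + 171)/(1 + 176*171))/93956 = (176*302/(1 + 30096))*(1/93956) = (176*302/30097)*(1/93956) = (176*(1/30097)*302)*(1/93956) = (53152/30097)*(1/93956) = 13288/706948433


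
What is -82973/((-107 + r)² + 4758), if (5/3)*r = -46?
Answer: -188575/51989 ≈ -3.6272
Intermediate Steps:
r = -138/5 (r = (⅗)*(-46) = -138/5 ≈ -27.600)
-82973/((-107 + r)² + 4758) = -82973/((-107 - 138/5)² + 4758) = -82973/((-673/5)² + 4758) = -82973/(452929/25 + 4758) = -82973/571879/25 = -82973*25/571879 = -188575/51989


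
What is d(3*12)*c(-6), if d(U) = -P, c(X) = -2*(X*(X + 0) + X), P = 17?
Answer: 1020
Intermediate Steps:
c(X) = -2*X - 2*X**2 (c(X) = -2*(X*X + X) = -2*(X**2 + X) = -2*(X + X**2) = -2*X - 2*X**2)
d(U) = -17 (d(U) = -1*17 = -17)
d(3*12)*c(-6) = -(-34)*(-6)*(1 - 6) = -(-34)*(-6)*(-5) = -17*(-60) = 1020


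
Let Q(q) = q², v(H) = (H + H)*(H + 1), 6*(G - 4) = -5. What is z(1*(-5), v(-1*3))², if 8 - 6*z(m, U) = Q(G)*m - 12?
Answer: 6375625/46656 ≈ 136.65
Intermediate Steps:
G = 19/6 (G = 4 + (⅙)*(-5) = 4 - ⅚ = 19/6 ≈ 3.1667)
v(H) = 2*H*(1 + H) (v(H) = (2*H)*(1 + H) = 2*H*(1 + H))
z(m, U) = 10/3 - 361*m/216 (z(m, U) = 4/3 - ((19/6)²*m - 12)/6 = 4/3 - (361*m/36 - 12)/6 = 4/3 - (-12 + 361*m/36)/6 = 4/3 + (2 - 361*m/216) = 10/3 - 361*m/216)
z(1*(-5), v(-1*3))² = (10/3 - 361*(-5)/216)² = (10/3 - 361/216*(-5))² = (10/3 + 1805/216)² = (2525/216)² = 6375625/46656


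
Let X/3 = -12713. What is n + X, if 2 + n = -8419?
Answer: -46560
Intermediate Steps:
n = -8421 (n = -2 - 8419 = -8421)
X = -38139 (X = 3*(-12713) = -38139)
n + X = -8421 - 38139 = -46560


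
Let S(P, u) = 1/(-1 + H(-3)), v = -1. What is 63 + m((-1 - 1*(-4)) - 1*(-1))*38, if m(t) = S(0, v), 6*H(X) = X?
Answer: 113/3 ≈ 37.667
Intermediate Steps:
H(X) = X/6
S(P, u) = -⅔ (S(P, u) = 1/(-1 + (⅙)*(-3)) = 1/(-1 - ½) = 1/(-3/2) = -⅔)
m(t) = -⅔
63 + m((-1 - 1*(-4)) - 1*(-1))*38 = 63 - ⅔*38 = 63 - 76/3 = 113/3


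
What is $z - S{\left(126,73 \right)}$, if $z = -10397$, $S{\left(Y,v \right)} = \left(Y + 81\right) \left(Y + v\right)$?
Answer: $-51590$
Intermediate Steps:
$S{\left(Y,v \right)} = \left(81 + Y\right) \left(Y + v\right)$
$z - S{\left(126,73 \right)} = -10397 - \left(126^{2} + 81 \cdot 126 + 81 \cdot 73 + 126 \cdot 73\right) = -10397 - \left(15876 + 10206 + 5913 + 9198\right) = -10397 - 41193 = -51590$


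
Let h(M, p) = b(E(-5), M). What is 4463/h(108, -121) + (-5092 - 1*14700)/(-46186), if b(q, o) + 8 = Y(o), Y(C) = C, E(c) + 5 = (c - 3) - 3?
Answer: 104053659/2309300 ≈ 45.059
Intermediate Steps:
E(c) = -11 + c (E(c) = -5 + ((c - 3) - 3) = -5 + ((-3 + c) - 3) = -5 + (-6 + c) = -11 + c)
b(q, o) = -8 + o
h(M, p) = -8 + M
4463/h(108, -121) + (-5092 - 1*14700)/(-46186) = 4463/(-8 + 108) + (-5092 - 1*14700)/(-46186) = 4463/100 + (-5092 - 14700)*(-1/46186) = 4463*(1/100) - 19792*(-1/46186) = 4463/100 + 9896/23093 = 104053659/2309300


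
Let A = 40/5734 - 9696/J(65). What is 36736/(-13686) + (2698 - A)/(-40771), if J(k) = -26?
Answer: -28504569402214/10398458164263 ≈ -2.7412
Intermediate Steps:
A = 13899476/37271 (A = 40/5734 - 9696/(-26) = 40*(1/5734) - 9696*(-1/26) = 20/2867 + 4848/13 = 13899476/37271 ≈ 372.93)
36736/(-13686) + (2698 - A)/(-40771) = 36736/(-13686) + (2698 - 1*13899476/37271)/(-40771) = 36736*(-1/13686) + (2698 - 13899476/37271)*(-1/40771) = -18368/6843 + (86657682/37271)*(-1/40771) = -18368/6843 - 86657682/1519575941 = -28504569402214/10398458164263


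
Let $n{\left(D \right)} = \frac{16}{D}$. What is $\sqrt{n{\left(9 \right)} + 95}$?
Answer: $\frac{\sqrt{871}}{3} \approx 9.8376$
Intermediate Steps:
$\sqrt{n{\left(9 \right)} + 95} = \sqrt{\frac{16}{9} + 95} = \sqrt{\frac{871}{9}} = \frac{\sqrt{871}}{3}$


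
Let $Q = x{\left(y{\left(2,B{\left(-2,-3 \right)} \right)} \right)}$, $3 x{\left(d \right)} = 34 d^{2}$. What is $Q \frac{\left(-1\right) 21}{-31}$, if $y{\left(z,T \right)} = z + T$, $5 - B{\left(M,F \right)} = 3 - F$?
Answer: $\frac{238}{31} \approx 7.6774$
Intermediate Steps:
$B{\left(M,F \right)} = 2 + F$ ($B{\left(M,F \right)} = 5 - \left(3 - F\right) = 5 + \left(-3 + F\right) = 2 + F$)
$y{\left(z,T \right)} = T + z$
$x{\left(d \right)} = \frac{34 d^{2}}{3}$
$Q = \frac{34}{3}$ ($Q = \frac{34 \left(\left(2 - 3\right) + 2\right)^{2}}{3} = \frac{34 \left(-1 + 2\right)^{2}}{3} = \frac{34 \cdot 1^{2}}{3} = \frac{34}{3} \cdot 1 = \frac{34}{3} \approx 11.333$)
$Q \frac{\left(-1\right) 21}{-31} = \frac{34 \frac{\left(-1\right) 21}{-31}}{3} = \frac{34 \left(\left(-21\right) \left(- \frac{1}{31}\right)\right)}{3} = \frac{34}{3} \cdot \frac{21}{31} = \frac{238}{31}$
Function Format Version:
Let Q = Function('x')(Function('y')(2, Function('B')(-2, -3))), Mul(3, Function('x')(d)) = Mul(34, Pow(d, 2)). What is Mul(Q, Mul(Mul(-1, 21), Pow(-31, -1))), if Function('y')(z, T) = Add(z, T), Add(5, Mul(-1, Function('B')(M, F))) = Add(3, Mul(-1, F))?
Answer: Rational(238, 31) ≈ 7.6774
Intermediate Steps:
Function('B')(M, F) = Add(2, F) (Function('B')(M, F) = Add(5, Mul(-1, Add(3, Mul(-1, F)))) = Add(5, Add(-3, F)) = Add(2, F))
Function('y')(z, T) = Add(T, z)
Function('x')(d) = Mul(Rational(34, 3), Pow(d, 2)) (Function('x')(d) = Mul(Rational(1, 3), Mul(34, Pow(d, 2))) = Mul(Rational(34, 3), Pow(d, 2)))
Q = Rational(34, 3) (Q = Mul(Rational(34, 3), Pow(Add(Add(2, -3), 2), 2)) = Mul(Rational(34, 3), Pow(Add(-1, 2), 2)) = Mul(Rational(34, 3), Pow(1, 2)) = Mul(Rational(34, 3), 1) = Rational(34, 3) ≈ 11.333)
Mul(Q, Mul(Mul(-1, 21), Pow(-31, -1))) = Mul(Rational(34, 3), Mul(Mul(-1, 21), Pow(-31, -1))) = Mul(Rational(34, 3), Mul(-21, Rational(-1, 31))) = Mul(Rational(34, 3), Rational(21, 31)) = Rational(238, 31)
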